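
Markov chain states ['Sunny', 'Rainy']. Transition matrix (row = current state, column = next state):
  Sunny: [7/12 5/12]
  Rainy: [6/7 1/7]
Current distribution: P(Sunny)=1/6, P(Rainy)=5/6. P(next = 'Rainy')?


P(next=Rainy) = Σᵢ P(now=i)×P(i→Rainy)
= 1/6×5/12 + 5/6×1/7
= 5/72 + 5/42 = 95/504

P = 95/504 ≈ 0.1885


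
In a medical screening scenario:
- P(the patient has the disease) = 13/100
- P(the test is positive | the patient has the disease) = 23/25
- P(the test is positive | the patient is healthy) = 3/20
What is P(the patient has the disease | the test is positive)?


Using Bayes' theorem:
P(A|B) = P(B|A)·P(A) / P(B)

P(the test is positive) = 23/25 × 13/100 + 3/20 × 87/100
= 299/2500 + 261/2000 = 2501/10000

P(the patient has the disease|the test is positive) = (299/2500) / (2501/10000) = 1196/2501

P(the patient has the disease|the test is positive) = 1196/2501 ≈ 47.82%


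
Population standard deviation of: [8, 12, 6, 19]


Mean = 45/4
  (8-45/4)²=169/16
  (12-45/4)²=9/16
  (6-45/4)²=441/16
  (19-45/4)²=961/16
Σ(x-μ)² = 395/4
σ² = (395/4)/4 = 395/16

σ = √(395/16) ≈ 4.9687


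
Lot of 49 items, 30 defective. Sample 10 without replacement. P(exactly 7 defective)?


Hypergeometric: C(30,7)×C(19,3)/C(49,10)
= 2035800×969/8217822536 = 246586275/1027227817

P(X=7) = 246586275/1027227817 ≈ 24.01%


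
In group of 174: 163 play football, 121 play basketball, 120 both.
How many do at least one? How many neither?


|A∪B| = 163+121-120 = 164
Neither = 174-164 = 10

At least one: 164; Neither: 10


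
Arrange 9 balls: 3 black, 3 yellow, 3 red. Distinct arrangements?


9!/(3!×3!×3!) = 1680

1680


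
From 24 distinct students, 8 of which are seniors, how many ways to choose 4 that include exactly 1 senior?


Choose 1 of the 8 seniors and 3 of the other 16 students:
C(8,1)×C(16,3) = 8×560 = 4480

4480


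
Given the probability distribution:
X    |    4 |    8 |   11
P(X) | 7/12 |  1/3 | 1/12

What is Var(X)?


E[X] = 71/12
E[X²] = 163/4
Var(X) = E[X²] - (E[X])² = 163/4 - 5041/144 = 827/144

Var(X) = 827/144 ≈ 5.7431


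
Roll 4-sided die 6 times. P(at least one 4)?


P(no 4)^6 = (3/4)^6 = 729/4096
P(≥1) = 1 - 729/4096 = 3367/4096

P = 3367/4096 ≈ 82.20%


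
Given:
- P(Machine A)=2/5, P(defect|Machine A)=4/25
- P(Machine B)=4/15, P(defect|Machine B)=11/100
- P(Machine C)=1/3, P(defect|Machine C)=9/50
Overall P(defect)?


P(B) = Σ P(B|Aᵢ)×P(Aᵢ)
  4/25×2/5 = 8/125
  11/100×4/15 = 11/375
  9/50×1/3 = 3/50
Sum = 23/150

P(defect) = 23/150 ≈ 15.33%


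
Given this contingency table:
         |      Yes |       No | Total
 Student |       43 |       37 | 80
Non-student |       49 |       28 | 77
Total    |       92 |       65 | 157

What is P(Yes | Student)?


P(Yes | Student) = 43/(43+37) = 43/80

P(Yes|Student) = 43/80 ≈ 53.75%


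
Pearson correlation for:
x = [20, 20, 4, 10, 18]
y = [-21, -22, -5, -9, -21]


n=5, Σx=72, Σy=-78, Σxy=-1348, Σx²=1240, Σy²=1472
r = (5×(-1348) - 72×(-78))/√((5×1240 - 72²)(5×1472 - (-78)²))
= -1124/√(1016×1276) = -1124/√1296416 ≈ -1124/1138.6027 ≈ -0.9872

r ≈ -0.9872


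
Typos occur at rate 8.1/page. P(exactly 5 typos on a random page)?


Poisson(λ=8.1): P(X=5) = e^(-λ)×λ^k/k!
= e^(-8.1) × 8.1^5 / 5!
≈ 0.0003035391381 × 34867.84401 / 120 ≈ 0.088198

P(X=5) ≈ 0.088198 ≈ 8.82%


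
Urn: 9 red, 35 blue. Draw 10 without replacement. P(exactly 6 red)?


Hypergeometric: C(9,6)×C(35,4)/C(44,10)
= 84×52360/2481256778 = 28560/16112057

P(X=6) = 28560/16112057 ≈ 0.18%


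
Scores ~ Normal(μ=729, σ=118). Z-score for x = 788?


z = (x - μ)/σ = (788 - 729)/118 = 0.5

z = 0.5


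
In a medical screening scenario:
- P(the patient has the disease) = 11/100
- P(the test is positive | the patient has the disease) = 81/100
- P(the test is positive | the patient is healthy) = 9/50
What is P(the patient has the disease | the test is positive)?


Using Bayes' theorem:
P(A|B) = P(B|A)·P(A) / P(B)

P(the test is positive) = 81/100 × 11/100 + 9/50 × 89/100
= 891/10000 + 801/5000 = 2493/10000

P(the patient has the disease|the test is positive) = (891/10000) / (2493/10000) = 99/277

P(the patient has the disease|the test is positive) = 99/277 ≈ 35.74%


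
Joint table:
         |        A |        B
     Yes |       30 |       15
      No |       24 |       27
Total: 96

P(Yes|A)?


P(Yes|A) = 30/(30+24) = 30/54 = 5/9

P = 5/9 ≈ 55.56%


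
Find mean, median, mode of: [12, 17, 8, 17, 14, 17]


Sorted: [8, 12, 14, 17, 17, 17]
Mean = 85/6
Median = 31/2
Freq: {12: 1, 17: 3, 8: 1, 14: 1}
Mode: [17]

Mean=85/6, Median=31/2, Mode=17


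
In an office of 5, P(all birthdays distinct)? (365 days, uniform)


P(all different) = Π(365-i)/365 for i=0..4
= (365/365)×(364/365)×...×(361/365)
= 0.972864

P ≈ 0.9729 ≈ 97.29%


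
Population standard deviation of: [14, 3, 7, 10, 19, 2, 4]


Mean = 59/7
  (14-59/7)²=1521/49
  (3-59/7)²=1444/49
  (7-59/7)²=100/49
  (10-59/7)²=121/49
  (19-59/7)²=5476/49
  (2-59/7)²=2025/49
  (4-59/7)²=961/49
Σ(x-μ)² = 1664/7
σ² = (1664/7)/7 = 1664/49

σ = √(1664/49) ≈ 5.8275


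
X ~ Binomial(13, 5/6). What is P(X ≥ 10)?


P(X ≥ 10) = Σ P(X=i) for i=10..13
P(X=10) = 1396484375/6530347008
P(X=11) = 634765625/2176782336
P(X=12) = 3173828125/13060694016
P(X=13) = 1220703125/13060694016
Sum = 5498046875/6530347008

P(X ≥ 10) = 5498046875/6530347008 ≈ 84.19%


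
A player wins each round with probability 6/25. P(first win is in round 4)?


Geometric: P(X=4) = (1-p)^(k-1)×p = (19/25)^3×6/25 = 41154/390625

P(X=4) = 41154/390625 ≈ 10.54%


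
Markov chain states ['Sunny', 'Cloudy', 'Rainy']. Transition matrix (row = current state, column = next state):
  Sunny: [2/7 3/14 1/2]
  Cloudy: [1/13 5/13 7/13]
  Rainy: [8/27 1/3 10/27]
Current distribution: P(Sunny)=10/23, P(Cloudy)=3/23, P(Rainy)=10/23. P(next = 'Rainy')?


P(next=Rainy) = Σᵢ P(now=i)×P(i→Rainy)
= 10/23×1/2 + 3/23×7/13 + 10/23×10/27
= 5/23 + 21/299 + 100/621 = 3622/8073

P = 3622/8073 ≈ 0.4487


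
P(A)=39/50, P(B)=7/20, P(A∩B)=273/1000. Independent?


P(A)×P(B) = 273/1000
P(A∩B) = 273/1000
Equal ✓ → Independent

Yes, independent


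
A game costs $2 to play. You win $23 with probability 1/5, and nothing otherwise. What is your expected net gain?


E[gain] = (23-2)×1/5 + (-2)×4/5
= 21/5 - 8/5 = 13/5

Expected net gain = $13/5 ≈ $2.60


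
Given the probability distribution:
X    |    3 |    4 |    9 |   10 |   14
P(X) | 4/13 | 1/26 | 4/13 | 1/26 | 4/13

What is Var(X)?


E[X] = 111/13
E[X²] = 1202/13
Var(X) = E[X²] - (E[X])² = 1202/13 - 12321/169 = 3305/169

Var(X) = 3305/169 ≈ 19.5562


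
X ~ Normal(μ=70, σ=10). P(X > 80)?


z = (80-70)/10 = 1.0
P(X > 80) = 1 - P(Z ≤ 1.0) = 1 - 0.8413 = 0.1587

P(X > 80) ≈ 0.1587


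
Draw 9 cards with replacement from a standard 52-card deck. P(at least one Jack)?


P(not a Jack) = 48/52 = 12/13
P(none in 9 draws) = (12/13)^9 = 5159780352/10604499373
P(≥1 Jack) = 1 - 5159780352/10604499373 = 5444719021/10604499373

P = 5444719021/10604499373 ≈ 51.34%


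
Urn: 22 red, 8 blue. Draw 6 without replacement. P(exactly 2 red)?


Hypergeometric: C(22,2)×C(8,4)/C(30,6)
= 231×70/593775 = 154/5655

P(X=2) = 154/5655 ≈ 2.72%


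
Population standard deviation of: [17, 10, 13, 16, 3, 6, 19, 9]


Mean = 93/8
  (17-93/8)²=1849/64
  (10-93/8)²=169/64
  (13-93/8)²=121/64
  (16-93/8)²=1225/64
  (3-93/8)²=4761/64
  (6-93/8)²=2025/64
  (19-93/8)²=3481/64
  (9-93/8)²=441/64
Σ(x-μ)² = 1759/8
σ² = (1759/8)/8 = 1759/64

σ = √(1759/64) ≈ 5.2426


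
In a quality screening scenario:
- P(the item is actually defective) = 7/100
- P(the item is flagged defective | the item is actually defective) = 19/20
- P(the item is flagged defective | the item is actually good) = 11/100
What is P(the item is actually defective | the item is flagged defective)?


Using Bayes' theorem:
P(A|B) = P(B|A)·P(A) / P(B)

P(the item is flagged defective) = 19/20 × 7/100 + 11/100 × 93/100
= 133/2000 + 1023/10000 = 211/1250

P(the item is actually defective|the item is flagged defective) = (133/2000) / (211/1250) = 665/1688

P(the item is actually defective|the item is flagged defective) = 665/1688 ≈ 39.40%


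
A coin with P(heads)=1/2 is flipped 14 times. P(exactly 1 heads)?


Binomial: P(X=1) = C(14,1)×p^1×(1-p)^13
= 14 × 1/2 × 1/8192 = 7/8192

P(X=1) = 7/8192 ≈ 0.09%


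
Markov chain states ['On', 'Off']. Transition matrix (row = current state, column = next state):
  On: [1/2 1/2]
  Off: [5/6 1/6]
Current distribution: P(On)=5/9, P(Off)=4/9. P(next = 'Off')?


P(next=Off) = Σᵢ P(now=i)×P(i→Off)
= 5/9×1/2 + 4/9×1/6
= 5/18 + 2/27 = 19/54

P = 19/54 ≈ 0.3519


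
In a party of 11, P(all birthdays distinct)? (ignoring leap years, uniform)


P(all different) = Π(365-i)/365 for i=0..10
= (365/365)×(364/365)×...×(355/365)
= 0.858859

P ≈ 0.8589 ≈ 85.89%


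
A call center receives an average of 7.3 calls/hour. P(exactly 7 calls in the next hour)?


Poisson(λ=7.3): P(X=7) = e^(-λ)×λ^k/k!
= e^(-7.3) × 7.3^7 / 7!
≈ 0.0006755387752 × 1104739.85191 / 5040 ≈ 0.148074

P(X=7) ≈ 0.148074 ≈ 14.81%


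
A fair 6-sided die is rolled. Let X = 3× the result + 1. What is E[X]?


E[die] = (1+6)/2 = 7/2
E[X] = 3×7/2 + 1 = 23/2

E[X] = 23/2


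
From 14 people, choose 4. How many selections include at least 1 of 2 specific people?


Complement: C(14,4) - C(12,4) = 1001 - 495 = 506

506


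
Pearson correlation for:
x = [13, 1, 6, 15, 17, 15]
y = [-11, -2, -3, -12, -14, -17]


n=6, Σx=67, Σy=-59, Σxy=-836, Σx²=945, Σy²=763
r = (6×(-836) - 67×(-59))/√((6×945 - 67²)(6×763 - (-59)²))
= -1063/√(1181×1097) = -1063/√1295557 ≈ -1063/1138.2254 ≈ -0.9339

r ≈ -0.9339


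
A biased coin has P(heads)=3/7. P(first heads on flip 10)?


Geometric: P(X=10) = (1-p)^(k-1)×p = (4/7)^9×3/7 = 786432/282475249

P(X=10) = 786432/282475249 ≈ 0.28%


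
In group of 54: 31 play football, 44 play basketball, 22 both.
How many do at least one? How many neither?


|A∪B| = 31+44-22 = 53
Neither = 54-53 = 1

At least one: 53; Neither: 1


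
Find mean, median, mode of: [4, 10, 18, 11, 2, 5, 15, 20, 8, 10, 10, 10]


Sorted: [2, 4, 5, 8, 10, 10, 10, 10, 11, 15, 18, 20]
Mean = 123/12 = 41/4
Median = 10
Freq: {4: 1, 10: 4, 18: 1, 11: 1, 2: 1, 5: 1, 15: 1, 20: 1, 8: 1}
Mode: [10]

Mean=41/4, Median=10, Mode=10


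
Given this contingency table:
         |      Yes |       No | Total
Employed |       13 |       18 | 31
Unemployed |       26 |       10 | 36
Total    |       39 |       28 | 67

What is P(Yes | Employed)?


P(Yes | Employed) = 13/(13+18) = 13/31

P(Yes|Employed) = 13/31 ≈ 41.94%


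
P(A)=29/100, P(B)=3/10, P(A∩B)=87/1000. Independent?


P(A)×P(B) = 87/1000
P(A∩B) = 87/1000
Equal ✓ → Independent

Yes, independent


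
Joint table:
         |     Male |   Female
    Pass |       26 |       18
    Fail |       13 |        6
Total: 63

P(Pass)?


P(Pass) = (26+18)/63 = 44/63

P(Pass) = 44/63 ≈ 69.84%


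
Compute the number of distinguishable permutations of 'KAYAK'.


Letters: 5, freq: {'K': 2, 'A': 2, 'Y': 1}
5!/(2!×2!×1!) = 120/4 = 30

30


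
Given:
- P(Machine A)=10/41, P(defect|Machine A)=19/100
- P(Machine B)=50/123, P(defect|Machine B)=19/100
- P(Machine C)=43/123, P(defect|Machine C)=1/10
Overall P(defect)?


P(B) = Σ P(B|Aᵢ)×P(Aᵢ)
  19/100×10/41 = 19/410
  19/100×50/123 = 19/246
  1/10×43/123 = 43/1230
Sum = 13/82

P(defect) = 13/82 ≈ 15.85%


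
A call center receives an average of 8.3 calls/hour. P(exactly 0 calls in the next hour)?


Poisson(λ=8.3): P(X=0) = e^(-λ)×λ^k/k!
= e^(-8.3) × 8.3^0 / 0!
≈ 0.0002485168271 × 1 / 1 ≈ 0.000249

P(X=0) ≈ 0.000249 ≈ 0.02%


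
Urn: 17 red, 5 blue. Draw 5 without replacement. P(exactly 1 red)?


Hypergeometric: C(17,1)×C(5,4)/C(22,5)
= 17×5/26334 = 85/26334

P(X=1) = 85/26334 ≈ 0.32%


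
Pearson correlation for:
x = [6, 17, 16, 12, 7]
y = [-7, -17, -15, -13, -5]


n=5, Σx=58, Σy=-57, Σxy=-762, Σx²=774, Σy²=757
r = (5×(-762) - 58×(-57))/√((5×774 - 58²)(5×757 - (-57)²))
= -504/√(506×536) = -504/√271216 ≈ -504/520.7840 ≈ -0.9678

r ≈ -0.9678


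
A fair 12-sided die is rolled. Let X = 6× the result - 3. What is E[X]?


E[die] = (1+12)/2 = 13/2
E[X] = 6×13/2 - 3 = 36

E[X] = 36


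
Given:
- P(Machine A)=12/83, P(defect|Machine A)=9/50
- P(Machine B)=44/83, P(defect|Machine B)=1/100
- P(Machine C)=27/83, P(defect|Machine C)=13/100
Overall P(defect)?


P(B) = Σ P(B|Aᵢ)×P(Aᵢ)
  9/50×12/83 = 54/2075
  1/100×44/83 = 11/2075
  13/100×27/83 = 351/8300
Sum = 611/8300

P(defect) = 611/8300 ≈ 7.36%


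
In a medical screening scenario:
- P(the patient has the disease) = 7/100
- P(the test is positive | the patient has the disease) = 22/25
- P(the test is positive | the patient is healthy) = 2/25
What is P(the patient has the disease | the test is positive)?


Using Bayes' theorem:
P(A|B) = P(B|A)·P(A) / P(B)

P(the test is positive) = 22/25 × 7/100 + 2/25 × 93/100
= 77/1250 + 93/1250 = 17/125

P(the patient has the disease|the test is positive) = (77/1250) / (17/125) = 77/170

P(the patient has the disease|the test is positive) = 77/170 ≈ 45.29%


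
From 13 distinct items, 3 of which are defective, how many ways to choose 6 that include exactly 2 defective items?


Choose 2 of the 3 defective items and 4 of the other 10 items:
C(3,2)×C(10,4) = 3×210 = 630

630


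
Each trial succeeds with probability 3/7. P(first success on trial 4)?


Geometric: P(X=4) = (1-p)^(k-1)×p = (4/7)^3×3/7 = 192/2401

P(X=4) = 192/2401 ≈ 8.00%


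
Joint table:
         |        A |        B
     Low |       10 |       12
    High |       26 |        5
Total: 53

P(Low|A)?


P(Low|A) = 10/(10+26) = 10/36 = 5/18

P = 5/18 ≈ 27.78%


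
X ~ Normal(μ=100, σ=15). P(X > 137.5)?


z = (137.5-100)/15 = 2.5
P(X > 137.5) = 1 - P(Z ≤ 2.5) = 1 - 0.9938 = 0.0062

P(X > 137.5) ≈ 0.0062


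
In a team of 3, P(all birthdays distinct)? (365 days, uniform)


P(all different) = Π(365-i)/365 for i=0..2
= (365/365)×(364/365)×...×(363/365)
= 0.991796

P ≈ 0.9918 ≈ 99.18%


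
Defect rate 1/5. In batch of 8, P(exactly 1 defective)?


Binomial: P(X=1) = C(8,1)×p^1×(1-p)^7
= 8 × 1/5 × 16384/78125 = 131072/390625

P(X=1) = 131072/390625 ≈ 33.55%


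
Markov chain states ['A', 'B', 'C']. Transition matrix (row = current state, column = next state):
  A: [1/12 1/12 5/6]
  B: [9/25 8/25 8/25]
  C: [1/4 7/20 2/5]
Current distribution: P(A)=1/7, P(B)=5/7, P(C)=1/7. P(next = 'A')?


P(next=A) = Σᵢ P(now=i)×P(i→A)
= 1/7×1/12 + 5/7×9/25 + 1/7×1/4
= 1/84 + 9/35 + 1/28 = 32/105

P = 32/105 ≈ 0.3048


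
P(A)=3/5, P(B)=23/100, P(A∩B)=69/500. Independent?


P(A)×P(B) = 69/500
P(A∩B) = 69/500
Equal ✓ → Independent

Yes, independent


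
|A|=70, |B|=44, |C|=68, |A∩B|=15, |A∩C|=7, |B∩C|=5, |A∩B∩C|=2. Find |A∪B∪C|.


|A∪B∪C| = 70+44+68-15-7-5+2 = 157

|A∪B∪C| = 157


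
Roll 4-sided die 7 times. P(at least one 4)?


P(no 4)^7 = (3/4)^7 = 2187/16384
P(≥1) = 1 - 2187/16384 = 14197/16384

P = 14197/16384 ≈ 86.65%


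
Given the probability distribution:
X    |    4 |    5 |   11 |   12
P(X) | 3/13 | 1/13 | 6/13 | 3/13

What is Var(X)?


E[X] = 119/13
E[X²] = 1231/13
Var(X) = E[X²] - (E[X])² = 1231/13 - 14161/169 = 1842/169

Var(X) = 1842/169 ≈ 10.8994


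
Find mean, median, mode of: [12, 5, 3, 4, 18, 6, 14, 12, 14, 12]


Sorted: [3, 4, 5, 6, 12, 12, 12, 14, 14, 18]
Mean = 100/10 = 10
Median = 12
Freq: {12: 3, 5: 1, 3: 1, 4: 1, 18: 1, 6: 1, 14: 2}
Mode: [12]

Mean=10, Median=12, Mode=12


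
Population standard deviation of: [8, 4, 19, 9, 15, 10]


Mean = 65/6
  (8-65/6)²=289/36
  (4-65/6)²=1681/36
  (19-65/6)²=2401/36
  (9-65/6)²=121/36
  (15-65/6)²=625/36
  (10-65/6)²=25/36
Σ(x-μ)² = 857/6
σ² = (857/6)/6 = 857/36

σ = √(857/36) ≈ 4.8791


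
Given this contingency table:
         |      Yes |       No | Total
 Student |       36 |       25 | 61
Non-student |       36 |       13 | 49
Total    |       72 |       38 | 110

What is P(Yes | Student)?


P(Yes | Student) = 36/(36+25) = 36/61

P(Yes|Student) = 36/61 ≈ 59.02%


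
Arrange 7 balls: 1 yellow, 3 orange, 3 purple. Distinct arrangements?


7!/(1!×3!×3!) = 140

140


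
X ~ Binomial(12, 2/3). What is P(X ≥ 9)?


P(X ≥ 9) = Σ P(X=i) for i=9..12
P(X=9) = 112640/531441
P(X=10) = 22528/177147
P(X=11) = 8192/177147
P(X=12) = 4096/531441
Sum = 69632/177147

P(X ≥ 9) = 69632/177147 ≈ 39.31%


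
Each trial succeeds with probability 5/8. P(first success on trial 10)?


Geometric: P(X=10) = (1-p)^(k-1)×p = (3/8)^9×5/8 = 98415/1073741824

P(X=10) = 98415/1073741824 ≈ 0.01%


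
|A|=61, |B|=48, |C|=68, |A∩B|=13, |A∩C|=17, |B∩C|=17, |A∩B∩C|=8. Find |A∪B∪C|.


|A∪B∪C| = 61+48+68-13-17-17+8 = 138

|A∪B∪C| = 138


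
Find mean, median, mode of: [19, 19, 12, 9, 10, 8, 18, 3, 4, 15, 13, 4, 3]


Sorted: [3, 3, 4, 4, 8, 9, 10, 12, 13, 15, 18, 19, 19]
Mean = 137/13
Median = 10
Freq: {19: 2, 12: 1, 9: 1, 10: 1, 8: 1, 18: 1, 3: 2, 4: 2, 15: 1, 13: 1}
Mode: [3, 4, 19]

Mean=137/13, Median=10, Mode=[3, 4, 19]


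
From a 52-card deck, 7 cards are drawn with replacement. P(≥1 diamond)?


P(not a diamond) = 39/52 = 3/4
P(none in 7 draws) = (3/4)^7 = 2187/16384
P(≥1 diamond) = 1 - 2187/16384 = 14197/16384

P = 14197/16384 ≈ 86.65%


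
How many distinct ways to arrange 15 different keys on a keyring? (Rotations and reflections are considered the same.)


Free circular arrangements: rotations and reflections both identified.
(n-1)!/2 = 14!/2 = 87178291200/2 = 43589145600

43589145600


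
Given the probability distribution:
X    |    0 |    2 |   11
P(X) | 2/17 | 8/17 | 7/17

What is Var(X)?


E[X] = 93/17
E[X²] = 879/17
Var(X) = E[X²] - (E[X])² = 879/17 - 8649/289 = 6294/289

Var(X) = 6294/289 ≈ 21.7785


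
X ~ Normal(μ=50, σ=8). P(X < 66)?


z = (66-50)/8 = 2.0
P(Z < 2.0) = 0.9772

P(X < 66) ≈ 0.9772


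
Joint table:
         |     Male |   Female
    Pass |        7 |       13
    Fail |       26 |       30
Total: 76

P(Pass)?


P(Pass) = (7+13)/76 = 20/76 = 5/19

P(Pass) = 5/19 ≈ 26.32%


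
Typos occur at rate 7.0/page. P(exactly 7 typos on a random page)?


Poisson(λ=7.0): P(X=7) = e^(-λ)×λ^k/k!
= e^(-7.0) × 7.0^7 / 7!
≈ 0.0009118819656 × 823543 / 5040 ≈ 0.149003

P(X=7) ≈ 0.149003 ≈ 14.90%


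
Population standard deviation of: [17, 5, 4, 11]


Mean = 37/4
  (17-37/4)²=961/16
  (5-37/4)²=289/16
  (4-37/4)²=441/16
  (11-37/4)²=49/16
Σ(x-μ)² = 435/4
σ² = (435/4)/4 = 435/16

σ = √(435/16) ≈ 5.2142


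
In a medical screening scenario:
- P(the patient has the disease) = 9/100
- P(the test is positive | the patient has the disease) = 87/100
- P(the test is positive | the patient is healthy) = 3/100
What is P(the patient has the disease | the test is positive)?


Using Bayes' theorem:
P(A|B) = P(B|A)·P(A) / P(B)

P(the test is positive) = 87/100 × 9/100 + 3/100 × 91/100
= 783/10000 + 273/10000 = 66/625

P(the patient has the disease|the test is positive) = (783/10000) / (66/625) = 261/352

P(the patient has the disease|the test is positive) = 261/352 ≈ 74.15%


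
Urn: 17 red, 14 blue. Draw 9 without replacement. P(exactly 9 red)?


Hypergeometric: C(17,9)×C(14,0)/C(31,9)
= 24310×1/20160075 = 374/310155

P(X=9) = 374/310155 ≈ 0.12%


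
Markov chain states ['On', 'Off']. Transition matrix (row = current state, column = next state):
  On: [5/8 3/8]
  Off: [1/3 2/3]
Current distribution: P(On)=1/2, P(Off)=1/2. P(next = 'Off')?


P(next=Off) = Σᵢ P(now=i)×P(i→Off)
= 1/2×3/8 + 1/2×2/3
= 3/16 + 1/3 = 25/48

P = 25/48 ≈ 0.5208


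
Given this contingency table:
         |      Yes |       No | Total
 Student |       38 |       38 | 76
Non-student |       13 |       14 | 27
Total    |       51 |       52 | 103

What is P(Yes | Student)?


P(Yes | Student) = 38/(38+38) = 38/76 = 1/2

P(Yes|Student) = 1/2 ≈ 50.00%


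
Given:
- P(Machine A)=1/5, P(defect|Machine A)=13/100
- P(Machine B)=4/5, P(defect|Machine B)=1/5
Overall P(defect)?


P(B) = Σ P(B|Aᵢ)×P(Aᵢ)
  13/100×1/5 = 13/500
  1/5×4/5 = 4/25
Sum = 93/500

P(defect) = 93/500 ≈ 18.60%


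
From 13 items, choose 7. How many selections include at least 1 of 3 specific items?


Complement: C(13,7) - C(10,7) = 1716 - 120 = 1596

1596


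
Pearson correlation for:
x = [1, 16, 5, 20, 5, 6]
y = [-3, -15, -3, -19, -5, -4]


n=6, Σx=53, Σy=-49, Σxy=-687, Σx²=743, Σy²=645
r = (6×(-687) - 53×(-49))/√((6×743 - 53²)(6×645 - (-49)²))
= -1525/√(1649×1469) = -1525/√2422381 ≈ -1525/1556.4000 ≈ -0.9798

r ≈ -0.9798


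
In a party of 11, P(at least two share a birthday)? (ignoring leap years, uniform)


P(all different) = Π(365-i)/365 for i=0..10
= 0.858859
P(match) = 1 - 0.858859 = 0.141141

P ≈ 0.1411 ≈ 14.11%


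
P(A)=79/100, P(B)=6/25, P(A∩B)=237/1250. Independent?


P(A)×P(B) = 237/1250
P(A∩B) = 237/1250
Equal ✓ → Independent

Yes, independent


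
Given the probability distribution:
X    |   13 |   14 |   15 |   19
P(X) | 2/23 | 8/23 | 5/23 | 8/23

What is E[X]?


E[X] = Σ x·P(X=x)
= (13)×(2/23) + (14)×(8/23) + (15)×(5/23) + (19)×(8/23)
= 365/23

E[X] = 365/23


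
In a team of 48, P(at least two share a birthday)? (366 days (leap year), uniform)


P(all different) = Π(366-i)/366 for i=0..47
= 0.039768
P(match) = 1 - 0.039768 = 0.960232

P ≈ 0.9602 ≈ 96.02%


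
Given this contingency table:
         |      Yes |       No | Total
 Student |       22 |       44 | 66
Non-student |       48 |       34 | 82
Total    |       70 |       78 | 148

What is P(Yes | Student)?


P(Yes | Student) = 22/(22+44) = 22/66 = 1/3

P(Yes|Student) = 1/3 ≈ 33.33%


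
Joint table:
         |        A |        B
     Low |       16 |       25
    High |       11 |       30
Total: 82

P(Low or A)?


P(Low∨A) = P(Low) + P(A) - P(Low∧A)
= (41 + 27 - 16)/82 = 52/82 = 26/41

P = 26/41 ≈ 63.41%


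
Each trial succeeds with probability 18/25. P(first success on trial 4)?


Geometric: P(X=4) = (1-p)^(k-1)×p = (7/25)^3×18/25 = 6174/390625

P(X=4) = 6174/390625 ≈ 1.58%


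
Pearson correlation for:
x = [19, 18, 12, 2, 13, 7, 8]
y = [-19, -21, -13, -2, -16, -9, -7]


n=7, Σx=79, Σy=-87, Σxy=-1226, Σx²=1115, Σy²=1361
r = (7×(-1226) - 79×(-87))/√((7×1115 - 79²)(7×1361 - (-87)²))
= -1709/√(1564×1958) = -1709/√3062312 ≈ -1709/1749.9463 ≈ -0.9766

r ≈ -0.9766


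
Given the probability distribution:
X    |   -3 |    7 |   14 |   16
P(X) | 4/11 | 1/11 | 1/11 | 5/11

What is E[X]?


E[X] = Σ x·P(X=x)
= (-3)×(4/11) + (7)×(1/11) + (14)×(1/11) + (16)×(5/11)
= 89/11

E[X] = 89/11


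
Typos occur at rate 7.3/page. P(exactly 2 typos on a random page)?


Poisson(λ=7.3): P(X=2) = e^(-λ)×λ^k/k!
= e^(-7.3) × 7.3^2 / 2!
≈ 0.0006755387752 × 53.29 / 2 ≈ 0.018000

P(X=2) ≈ 0.018000 ≈ 1.80%


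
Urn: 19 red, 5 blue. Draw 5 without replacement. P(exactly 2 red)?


Hypergeometric: C(19,2)×C(5,3)/C(24,5)
= 171×10/42504 = 285/7084

P(X=2) = 285/7084 ≈ 4.02%


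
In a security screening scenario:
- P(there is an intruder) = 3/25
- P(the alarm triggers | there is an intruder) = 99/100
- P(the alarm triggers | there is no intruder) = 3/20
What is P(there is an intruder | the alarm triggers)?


Using Bayes' theorem:
P(A|B) = P(B|A)·P(A) / P(B)

P(the alarm triggers) = 99/100 × 3/25 + 3/20 × 22/25
= 297/2500 + 33/250 = 627/2500

P(there is an intruder|the alarm triggers) = (297/2500) / (627/2500) = 9/19

P(there is an intruder|the alarm triggers) = 9/19 ≈ 47.37%


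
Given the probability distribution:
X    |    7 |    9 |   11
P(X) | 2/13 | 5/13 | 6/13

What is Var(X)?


E[X] = 125/13
E[X²] = 1229/13
Var(X) = E[X²] - (E[X])² = 1229/13 - 15625/169 = 352/169

Var(X) = 352/169 ≈ 2.0828


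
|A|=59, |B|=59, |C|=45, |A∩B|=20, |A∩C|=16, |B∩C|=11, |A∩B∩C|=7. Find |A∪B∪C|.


|A∪B∪C| = 59+59+45-20-16-11+7 = 123

|A∪B∪C| = 123


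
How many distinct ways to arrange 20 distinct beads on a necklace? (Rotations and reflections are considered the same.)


Free circular arrangements: rotations and reflections both identified.
(n-1)!/2 = 19!/2 = 121645100408832000/2 = 60822550204416000

60822550204416000


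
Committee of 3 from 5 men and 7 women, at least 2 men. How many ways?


Count by #men:
  2M,1W: C(5,2)×C(7,1)=70
  3M,0W: C(5,3)×C(7,0)=10
Total = 80

80


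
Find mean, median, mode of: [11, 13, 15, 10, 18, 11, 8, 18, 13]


Sorted: [8, 10, 11, 11, 13, 13, 15, 18, 18]
Mean = 117/9 = 13
Median = 13
Freq: {11: 2, 13: 2, 15: 1, 10: 1, 18: 2, 8: 1}
Mode: [11, 13, 18]

Mean=13, Median=13, Mode=[11, 13, 18]


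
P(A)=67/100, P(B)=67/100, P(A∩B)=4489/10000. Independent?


P(A)×P(B) = 4489/10000
P(A∩B) = 4489/10000
Equal ✓ → Independent

Yes, independent


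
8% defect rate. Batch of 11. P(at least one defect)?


P(all good) = (23/25)^11 = 952809757913927/2384185791015625
P(≥1 defect) = 1431376033101698/2384185791015625

P = 1431376033101698/2384185791015625 ≈ 60.04%


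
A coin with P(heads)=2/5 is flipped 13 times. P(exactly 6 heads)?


Binomial: P(X=6) = C(13,6)×p^6×(1-p)^7
= 1716 × 64/15625 × 2187/78125 = 240185088/1220703125

P(X=6) = 240185088/1220703125 ≈ 19.68%


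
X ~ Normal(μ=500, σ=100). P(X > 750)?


z = (750-500)/100 = 2.5
P(X > 750) = 1 - P(Z ≤ 2.5) = 1 - 0.9938 = 0.0062

P(X > 750) ≈ 0.0062


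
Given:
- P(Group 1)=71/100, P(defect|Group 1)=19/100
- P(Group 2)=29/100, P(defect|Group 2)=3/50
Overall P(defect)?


P(B) = Σ P(B|Aᵢ)×P(Aᵢ)
  19/100×71/100 = 1349/10000
  3/50×29/100 = 87/5000
Sum = 1523/10000

P(defect) = 1523/10000 ≈ 15.23%


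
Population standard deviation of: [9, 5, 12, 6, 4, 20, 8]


Mean = 64/7
  (9-64/7)²=1/49
  (5-64/7)²=841/49
  (12-64/7)²=400/49
  (6-64/7)²=484/49
  (4-64/7)²=1296/49
  (20-64/7)²=5776/49
  (8-64/7)²=64/49
Σ(x-μ)² = 1266/7
σ² = (1266/7)/7 = 1266/49

σ = √(1266/49) ≈ 5.0830


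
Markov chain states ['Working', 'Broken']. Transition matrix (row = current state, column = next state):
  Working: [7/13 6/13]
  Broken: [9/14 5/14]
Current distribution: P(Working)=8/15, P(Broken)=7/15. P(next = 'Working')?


P(next=Working) = Σᵢ P(now=i)×P(i→Working)
= 8/15×7/13 + 7/15×9/14
= 56/195 + 3/10 = 229/390

P = 229/390 ≈ 0.5872


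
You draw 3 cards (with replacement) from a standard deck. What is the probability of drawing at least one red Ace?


P(not a red Ace) = 50/52 = 25/26
P(none in 3 draws) = (25/26)^3 = 15625/17576
P(≥1 red Ace) = 1 - 15625/17576 = 1951/17576

P = 1951/17576 ≈ 11.10%


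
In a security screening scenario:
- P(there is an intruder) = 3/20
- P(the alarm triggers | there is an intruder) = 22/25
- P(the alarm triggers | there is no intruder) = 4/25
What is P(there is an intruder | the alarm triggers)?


Using Bayes' theorem:
P(A|B) = P(B|A)·P(A) / P(B)

P(the alarm triggers) = 22/25 × 3/20 + 4/25 × 17/20
= 33/250 + 17/125 = 67/250

P(there is an intruder|the alarm triggers) = (33/250) / (67/250) = 33/67

P(there is an intruder|the alarm triggers) = 33/67 ≈ 49.25%


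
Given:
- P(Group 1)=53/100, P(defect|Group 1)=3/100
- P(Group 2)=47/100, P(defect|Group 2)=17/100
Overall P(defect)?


P(B) = Σ P(B|Aᵢ)×P(Aᵢ)
  3/100×53/100 = 159/10000
  17/100×47/100 = 799/10000
Sum = 479/5000

P(defect) = 479/5000 ≈ 9.58%


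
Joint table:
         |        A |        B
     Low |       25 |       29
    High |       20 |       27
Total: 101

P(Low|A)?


P(Low|A) = 25/(25+20) = 25/45 = 5/9

P = 5/9 ≈ 55.56%


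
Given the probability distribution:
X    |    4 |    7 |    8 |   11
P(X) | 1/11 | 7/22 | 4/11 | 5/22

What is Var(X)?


E[X] = 8
E[X²] = 746/11
Var(X) = E[X²] - (E[X])² = 746/11 - 64 = 42/11

Var(X) = 42/11 ≈ 3.8182


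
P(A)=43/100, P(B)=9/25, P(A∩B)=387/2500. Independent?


P(A)×P(B) = 387/2500
P(A∩B) = 387/2500
Equal ✓ → Independent

Yes, independent


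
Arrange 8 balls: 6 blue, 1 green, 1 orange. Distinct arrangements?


8!/(6!×1!×1!) = 56

56


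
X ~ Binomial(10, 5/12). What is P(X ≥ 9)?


P(X ≥ 9) = Σ P(X=i) for i=9..10
P(X=9) = 68359375/30958682112
P(X=10) = 9765625/61917364224
Sum = 48828125/20639121408

P(X ≥ 9) = 48828125/20639121408 ≈ 0.24%


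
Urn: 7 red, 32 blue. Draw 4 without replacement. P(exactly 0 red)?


Hypergeometric: C(7,0)×C(32,4)/C(39,4)
= 1×35960/82251 = 35960/82251

P(X=0) = 35960/82251 ≈ 43.72%


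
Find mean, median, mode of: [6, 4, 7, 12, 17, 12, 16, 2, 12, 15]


Sorted: [2, 4, 6, 7, 12, 12, 12, 15, 16, 17]
Mean = 103/10
Median = 12
Freq: {6: 1, 4: 1, 7: 1, 12: 3, 17: 1, 16: 1, 2: 1, 15: 1}
Mode: [12]

Mean=103/10, Median=12, Mode=12


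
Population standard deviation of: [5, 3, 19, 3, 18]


Mean = 48/5
  (5-48/5)²=529/25
  (3-48/5)²=1089/25
  (19-48/5)²=2209/25
  (3-48/5)²=1089/25
  (18-48/5)²=1764/25
Σ(x-μ)² = 1336/5
σ² = (1336/5)/5 = 1336/25

σ = √(1336/25) ≈ 7.3103


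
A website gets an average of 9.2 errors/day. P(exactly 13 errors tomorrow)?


Poisson(λ=9.2): P(X=13) = e^(-λ)×λ^k/k!
= e^(-9.2) × 9.2^13 / 13!
≈ 0.0001010394018 × 3.38253076642e+12 / 6227020800 ≈ 0.054885

P(X=13) ≈ 0.054885 ≈ 5.49%


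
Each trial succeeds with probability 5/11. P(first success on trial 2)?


Geometric: P(X=2) = (1-p)^(k-1)×p = (6/11)^1×5/11 = 30/121

P(X=2) = 30/121 ≈ 24.79%


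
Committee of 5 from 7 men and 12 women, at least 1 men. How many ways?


Count by #men:
  1M,4W: C(7,1)×C(12,4)=3465
  2M,3W: C(7,2)×C(12,3)=4620
  3M,2W: C(7,3)×C(12,2)=2310
  4M,1W: C(7,4)×C(12,1)=420
  5M,0W: C(7,5)×C(12,0)=21
Total = 10836

10836


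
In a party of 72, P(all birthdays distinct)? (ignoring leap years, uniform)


P(all different) = Π(365-i)/365 for i=0..71
= (365/365)×(364/365)×...×(294/365)
= 0.000547

P ≈ 0.0005 ≈ 0.05%


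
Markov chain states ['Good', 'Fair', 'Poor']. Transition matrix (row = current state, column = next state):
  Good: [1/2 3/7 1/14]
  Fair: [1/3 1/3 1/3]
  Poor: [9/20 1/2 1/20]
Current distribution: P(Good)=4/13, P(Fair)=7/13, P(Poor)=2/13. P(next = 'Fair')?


P(next=Fair) = Σᵢ P(now=i)×P(i→Fair)
= 4/13×3/7 + 7/13×1/3 + 2/13×1/2
= 12/91 + 7/39 + 1/13 = 106/273

P = 106/273 ≈ 0.3883


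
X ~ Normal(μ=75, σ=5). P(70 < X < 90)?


z₁=(70-75)/5=-1.0, z₂=(90-75)/5=3.0
P = Φ(3.0) - Φ(-1.0) = 0.998650 - 0.158655 = 0.839995 ≈ 0.8400

P(70 < X < 90) ≈ 0.8400


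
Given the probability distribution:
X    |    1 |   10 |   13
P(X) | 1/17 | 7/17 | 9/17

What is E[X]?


E[X] = Σ x·P(X=x)
= (1)×(1/17) + (10)×(7/17) + (13)×(9/17)
= 188/17

E[X] = 188/17


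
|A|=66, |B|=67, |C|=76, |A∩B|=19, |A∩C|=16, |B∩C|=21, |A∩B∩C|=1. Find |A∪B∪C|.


|A∪B∪C| = 66+67+76-19-16-21+1 = 154

|A∪B∪C| = 154


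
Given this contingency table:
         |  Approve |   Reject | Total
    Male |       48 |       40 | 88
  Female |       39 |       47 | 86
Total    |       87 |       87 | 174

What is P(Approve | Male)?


P(Approve | Male) = 48/(48+40) = 48/88 = 6/11

P(Approve|Male) = 6/11 ≈ 54.55%


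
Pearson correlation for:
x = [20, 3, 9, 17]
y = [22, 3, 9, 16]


n=4, Σx=49, Σy=50, Σxy=802, Σx²=779, Σy²=830
r = (4×802 - 49×50)/√((4×779 - 49²)(4×830 - 50²))
= 758/√(715×820) = 758/√586300 ≈ 758/765.7023 ≈ 0.9899

r ≈ 0.9899


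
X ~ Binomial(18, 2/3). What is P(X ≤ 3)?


P(X ≤ 3) = Σ P(X=i) for i=0..3
P(X=0) = 1/387420489
P(X=1) = 4/43046721
P(X=2) = 68/43046721
P(X=3) = 2176/129140163
Sum = 7177/387420489

P(X ≤ 3) = 7177/387420489 ≈ 0.00%


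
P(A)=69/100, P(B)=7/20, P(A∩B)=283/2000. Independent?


P(A)×P(B) = 483/2000
P(A∩B) = 283/2000
Not equal → NOT independent

No, not independent


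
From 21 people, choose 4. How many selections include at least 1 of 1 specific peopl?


Complement: C(21,4) - C(20,4) = 5985 - 4845 = 1140

1140


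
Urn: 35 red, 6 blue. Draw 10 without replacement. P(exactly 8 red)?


Hypergeometric: C(35,8)×C(6,2)/C(41,10)
= 23535820×15/1121099408 = 471975/1498796

P(X=8) = 471975/1498796 ≈ 31.49%


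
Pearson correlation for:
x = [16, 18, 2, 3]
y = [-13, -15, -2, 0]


n=4, Σx=39, Σy=-30, Σxy=-482, Σx²=593, Σy²=398
r = (4×(-482) - 39×(-30))/√((4×593 - 39²)(4×398 - (-30)²))
= -758/√(851×692) = -758/√588892 ≈ -758/767.3930 ≈ -0.9878

r ≈ -0.9878


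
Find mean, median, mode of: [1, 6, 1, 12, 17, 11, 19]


Sorted: [1, 1, 6, 11, 12, 17, 19]
Mean = 67/7
Median = 11
Freq: {1: 2, 6: 1, 12: 1, 17: 1, 11: 1, 19: 1}
Mode: [1]

Mean=67/7, Median=11, Mode=1


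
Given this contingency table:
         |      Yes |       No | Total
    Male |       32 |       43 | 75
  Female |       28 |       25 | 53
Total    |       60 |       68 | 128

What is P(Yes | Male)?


P(Yes | Male) = 32/(32+43) = 32/75

P(Yes|Male) = 32/75 ≈ 42.67%


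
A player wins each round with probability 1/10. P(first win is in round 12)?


Geometric: P(X=12) = (1-p)^(k-1)×p = (9/10)^11×1/10 = 31381059609/1000000000000

P(X=12) = 31381059609/1000000000000 ≈ 3.14%


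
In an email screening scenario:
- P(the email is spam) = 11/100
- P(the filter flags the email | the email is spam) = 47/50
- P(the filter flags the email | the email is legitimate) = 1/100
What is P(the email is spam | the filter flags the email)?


Using Bayes' theorem:
P(A|B) = P(B|A)·P(A) / P(B)

P(the filter flags the email) = 47/50 × 11/100 + 1/100 × 89/100
= 517/5000 + 89/10000 = 1123/10000

P(the email is spam|the filter flags the email) = (517/5000) / (1123/10000) = 1034/1123

P(the email is spam|the filter flags the email) = 1034/1123 ≈ 92.07%


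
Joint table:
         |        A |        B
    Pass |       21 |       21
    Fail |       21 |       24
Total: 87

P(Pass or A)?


P(Pass∨A) = P(Pass) + P(A) - P(Pass∧A)
= (42 + 42 - 21)/87 = 63/87 = 21/29

P = 21/29 ≈ 72.41%


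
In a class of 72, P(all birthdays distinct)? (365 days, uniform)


P(all different) = Π(365-i)/365 for i=0..71
= (365/365)×(364/365)×...×(294/365)
= 0.000547

P ≈ 0.0005 ≈ 0.05%


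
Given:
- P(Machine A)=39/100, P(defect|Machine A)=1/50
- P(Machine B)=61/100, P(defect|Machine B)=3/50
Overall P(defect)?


P(B) = Σ P(B|Aᵢ)×P(Aᵢ)
  1/50×39/100 = 39/5000
  3/50×61/100 = 183/5000
Sum = 111/2500

P(defect) = 111/2500 ≈ 4.44%


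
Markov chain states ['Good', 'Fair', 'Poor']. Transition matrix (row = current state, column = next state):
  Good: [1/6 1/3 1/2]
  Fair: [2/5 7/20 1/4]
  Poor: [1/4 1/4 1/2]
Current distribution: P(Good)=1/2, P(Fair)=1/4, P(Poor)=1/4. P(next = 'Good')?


P(next=Good) = Σᵢ P(now=i)×P(i→Good)
= 1/2×1/6 + 1/4×2/5 + 1/4×1/4
= 1/12 + 1/10 + 1/16 = 59/240

P = 59/240 ≈ 0.2458


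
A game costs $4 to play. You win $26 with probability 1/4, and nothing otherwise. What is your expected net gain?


E[gain] = (26-4)×1/4 + (-4)×3/4
= 11/2 - 3 = 5/2

Expected net gain = $5/2 ≈ $2.50


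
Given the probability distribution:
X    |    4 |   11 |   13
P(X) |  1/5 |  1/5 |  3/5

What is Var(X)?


E[X] = 54/5
E[X²] = 644/5
Var(X) = E[X²] - (E[X])² = 644/5 - 2916/25 = 304/25

Var(X) = 304/25 ≈ 12.1600


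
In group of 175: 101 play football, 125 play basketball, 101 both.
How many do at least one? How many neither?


|A∪B| = 101+125-101 = 125
Neither = 175-125 = 50

At least one: 125; Neither: 50


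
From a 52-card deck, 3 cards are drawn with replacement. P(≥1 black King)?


P(not a black King) = 50/52 = 25/26
P(none in 3 draws) = (25/26)^3 = 15625/17576
P(≥1 black King) = 1 - 15625/17576 = 1951/17576

P = 1951/17576 ≈ 11.10%


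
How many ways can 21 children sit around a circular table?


Circular arrangements of 21 distinct objects: fix one position to break rotational symmetry.
(n-1)! = 20! = 2432902008176640000

2432902008176640000


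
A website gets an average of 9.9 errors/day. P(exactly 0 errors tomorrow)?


Poisson(λ=9.9): P(X=0) = e^(-λ)×λ^k/k!
= e^(-9.9) × 9.9^0 / 0!
≈ 5.017468206e-05 × 1 / 1 ≈ 0.000050

P(X=0) ≈ 0.000050 ≈ 0.01%


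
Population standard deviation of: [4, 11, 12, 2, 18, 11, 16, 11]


Mean = 85/8
  (4-85/8)²=2809/64
  (11-85/8)²=9/64
  (12-85/8)²=121/64
  (2-85/8)²=4761/64
  (18-85/8)²=3481/64
  (11-85/8)²=9/64
  (16-85/8)²=1849/64
  (11-85/8)²=9/64
Σ(x-μ)² = 1631/8
σ² = (1631/8)/8 = 1631/64

σ = √(1631/64) ≈ 5.0482


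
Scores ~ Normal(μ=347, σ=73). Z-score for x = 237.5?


z = (x - μ)/σ = (237.5 - 347)/73 = -1.5

z = -1.5


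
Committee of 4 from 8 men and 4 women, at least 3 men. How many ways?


Count by #men:
  3M,1W: C(8,3)×C(4,1)=224
  4M,0W: C(8,4)×C(4,0)=70
Total = 294

294


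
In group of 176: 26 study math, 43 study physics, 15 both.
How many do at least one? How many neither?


|A∪B| = 26+43-15 = 54
Neither = 176-54 = 122

At least one: 54; Neither: 122


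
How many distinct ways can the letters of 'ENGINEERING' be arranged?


Letters: 11, freq: {'E': 3, 'N': 3, 'G': 2, 'I': 2, 'R': 1}
11!/(3!×3!×2!×2!×1!) = 39916800/144 = 277200

277200


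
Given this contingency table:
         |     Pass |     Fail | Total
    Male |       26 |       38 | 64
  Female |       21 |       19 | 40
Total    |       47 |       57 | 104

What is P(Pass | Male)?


P(Pass | Male) = 26/(26+38) = 26/64 = 13/32

P(Pass|Male) = 13/32 ≈ 40.62%


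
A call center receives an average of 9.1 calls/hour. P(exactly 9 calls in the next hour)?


Poisson(λ=9.1): P(X=9) = e^(-λ)×λ^k/k!
= e^(-9.1) × 9.1^9 / 9!
≈ 0.0001116658085 × 427929800.13 / 362880 ≈ 0.131683

P(X=9) ≈ 0.131683 ≈ 13.17%


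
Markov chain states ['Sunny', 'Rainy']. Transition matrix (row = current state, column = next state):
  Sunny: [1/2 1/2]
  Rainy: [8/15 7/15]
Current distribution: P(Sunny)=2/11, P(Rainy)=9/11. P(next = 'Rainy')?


P(next=Rainy) = Σᵢ P(now=i)×P(i→Rainy)
= 2/11×1/2 + 9/11×7/15
= 1/11 + 21/55 = 26/55

P = 26/55 ≈ 0.4727


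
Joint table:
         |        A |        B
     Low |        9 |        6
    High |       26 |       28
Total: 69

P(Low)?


P(Low) = (9+6)/69 = 15/69 = 5/23

P(Low) = 5/23 ≈ 21.74%


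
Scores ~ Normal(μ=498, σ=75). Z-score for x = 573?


z = (x - μ)/σ = (573 - 498)/75 = 1.0

z = 1.0


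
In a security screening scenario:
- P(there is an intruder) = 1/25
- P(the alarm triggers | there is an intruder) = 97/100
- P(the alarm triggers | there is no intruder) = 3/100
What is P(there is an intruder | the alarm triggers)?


Using Bayes' theorem:
P(A|B) = P(B|A)·P(A) / P(B)

P(the alarm triggers) = 97/100 × 1/25 + 3/100 × 24/25
= 97/2500 + 18/625 = 169/2500

P(there is an intruder|the alarm triggers) = (97/2500) / (169/2500) = 97/169

P(there is an intruder|the alarm triggers) = 97/169 ≈ 57.40%


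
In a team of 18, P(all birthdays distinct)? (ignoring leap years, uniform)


P(all different) = Π(365-i)/365 for i=0..17
= (365/365)×(364/365)×...×(348/365)
= 0.653089

P ≈ 0.6531 ≈ 65.31%


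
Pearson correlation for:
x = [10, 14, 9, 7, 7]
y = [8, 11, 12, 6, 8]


n=5, Σx=47, Σy=45, Σxy=440, Σx²=475, Σy²=429
r = (5×440 - 47×45)/√((5×475 - 47²)(5×429 - 45²))
= 85/√(166×120) = 85/√19920 ≈ 85/141.1382 ≈ 0.6022

r ≈ 0.6022
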